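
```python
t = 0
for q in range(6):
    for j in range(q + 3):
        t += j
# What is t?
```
Trace:
  t=0
  t=0, q=0, j=0
  t=1, q=0, j=1
  t=3, q=0, j=2
  t=3, q=1, j=0
  t=4, q=1, j=1
  t=6, q=1, j=2
  t=9, q=1, j=3
  t=9, q=2, j=0
  t=10, q=2, j=1
  t=12, q=2, j=2
  t=15, q=2, j=3
  t=19, q=2, j=4
  t=19, q=3, j=0
  t=20, q=3, j=1
  t=22, q=3, j=2
  t=25, q=3, j=3
  t=29, q=3, j=4
  t=34, q=3, j=5
  t=34, q=4, j=0
  t=35, q=4, j=1
  t=37, q=4, j=2
  t=40, q=4, j=3
  t=44, q=4, j=4
  t=49, q=4, j=5
  t=55, q=4, j=6
  t=55, q=5, j=0
  t=56, q=5, j=1
  t=58, q=5, j=2
  t=61, q=5, j=3
  t=65, q=5, j=4
  t=70, q=5, j=5
  t=76, q=5, j=6
  t=83, q=5, j=7

Final answer: 83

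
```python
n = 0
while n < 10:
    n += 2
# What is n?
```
Trace:
  n=0
  n=2
  n=4
  n=6
  n=8
  n=10

Final answer: 10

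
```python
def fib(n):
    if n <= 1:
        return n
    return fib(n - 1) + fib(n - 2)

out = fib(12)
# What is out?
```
Call trace (a repeated sub-call is expanded the first time; later identical calls just restate its return value):
fib(n=12)
  fib(n=11)
    fib(n=10)
      fib(n=9)
        fib(n=8)
          fib(n=7)
            fib(n=6)
              fib(n=5)
                fib(n=4)
                  fib(n=3)
                    fib(n=2)
                      fib(n=1)
                      -> return 1
                      fib(n=0)
                      -> return 0
                    -> return 1
                    fib(n=1)
                    -> return 1
                  -> return 2
                  fib(n=2) -> return 1  (same call as traced above)
                -> return 3
                fib(n=3) -> return 2  (same call as traced above)
              -> return 5
              fib(n=4) -> return 3  (same call as traced above)
            -> return 8
            fib(n=5) -> return 5  (same call as traced above)
          -> return 13
          fib(n=6) -> return 8  (same call as traced above)
        -> return 21
        fib(n=7) -> return 13  (same call as traced above)
      -> return 34
      fib(n=8) -> return 21  (same call as traced above)
    -> return 55
    fib(n=9) -> return 34  (same call as traced above)
  -> return 89
  fib(n=10) -> return 55  (same call as traced above)
-> return 144

Final answer: 144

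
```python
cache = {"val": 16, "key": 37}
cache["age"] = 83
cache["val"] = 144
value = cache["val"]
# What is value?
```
Trace:
  cache={'val': 16, 'key': 37}
  cache={'val': 16, 'key': 37, 'age': 83}
  cache={'val': 144, 'key': 37, 'age': 83}
  cache={'val': 144, 'key': 37, 'age': 83}, value=144

Final answer: 144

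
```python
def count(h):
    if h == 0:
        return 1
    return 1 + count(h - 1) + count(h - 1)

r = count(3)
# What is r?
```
Call trace (a repeated sub-call is expanded the first time; later identical calls just restate its return value):
count(h=3)
  count(h=2)
    count(h=1)
      count(h=0)
      -> return 1
      count(h=0)
      -> return 1
    -> return 3
    count(h=1) -> return 3  (same call as traced above)
  -> return 7
  count(h=2) -> return 7  (same call as traced above)
-> return 15

Final answer: 15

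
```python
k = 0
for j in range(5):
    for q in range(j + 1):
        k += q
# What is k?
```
Trace:
  k=0
  k=0, j=0, q=0
  k=0, j=1, q=0
  k=1, j=1, q=1
  k=1, j=2, q=0
  k=2, j=2, q=1
  k=4, j=2, q=2
  k=4, j=3, q=0
  k=5, j=3, q=1
  k=7, j=3, q=2
  k=10, j=3, q=3
  k=10, j=4, q=0
  k=11, j=4, q=1
  k=13, j=4, q=2
  k=16, j=4, q=3
  k=20, j=4, q=4

Final answer: 20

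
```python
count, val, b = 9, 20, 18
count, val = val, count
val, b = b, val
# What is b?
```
Trace:
  count=9, val=20, b=18
  count=20, val=9, b=18
  count=20, val=18, b=9

Final answer: 9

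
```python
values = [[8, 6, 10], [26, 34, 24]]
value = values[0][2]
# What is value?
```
Trace:
  values=[[8, 6, 10], [26, 34, 24]]
  values=[[8, 6, 10], [26, 34, 24]], value=10

Final answer: 10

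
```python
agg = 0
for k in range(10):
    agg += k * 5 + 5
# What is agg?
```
Trace:
  agg=0
  agg=5, k=0
  agg=15, k=1
  agg=30, k=2
  agg=50, k=3
  agg=75, k=4
  agg=105, k=5
  agg=140, k=6
  agg=180, k=7
  agg=225, k=8
  agg=275, k=9

Final answer: 275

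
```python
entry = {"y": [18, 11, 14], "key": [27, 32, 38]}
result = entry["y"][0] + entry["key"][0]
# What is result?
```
Trace:
  entry={'y': [18, 11, 14], 'key': [27, 32, 38]}
  entry={'y': [18, 11, 14], 'key': [27, 32, 38]}, result=45

Final answer: 45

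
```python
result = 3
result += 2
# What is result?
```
Trace:
  result=3
  result=5

Final answer: 5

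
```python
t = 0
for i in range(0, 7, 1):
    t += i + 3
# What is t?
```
Trace:
  t=0
  t=3, i=0
  t=7, i=1
  t=12, i=2
  t=18, i=3
  t=25, i=4
  t=33, i=5
  t=42, i=6

Final answer: 42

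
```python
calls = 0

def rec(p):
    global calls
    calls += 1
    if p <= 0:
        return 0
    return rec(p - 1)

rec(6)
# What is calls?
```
Call trace:
rec(p=6)
  rec(p=5)
    rec(p=4)
      rec(p=3)
        rec(p=2)
          rec(p=1)
            rec(p=0)
            -> return 0
          -> return 0
        -> return 0
      -> return 0
    -> return 0
  -> return 0
-> return 0

calls is incremented once per call. rec is entered once for each p = 6, 5, 4, 3, 2, 1, 0 (the p <= 0 call returns without recursing), i.e. 6 + 1 calls.
calls = 7

Final answer: 7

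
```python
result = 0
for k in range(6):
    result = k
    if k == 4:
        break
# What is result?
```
Trace:
  result=0
  result=0, k=0
  result=1, k=1
  result=2, k=2
  result=3, k=3
  result=4, k=4

Final answer: 4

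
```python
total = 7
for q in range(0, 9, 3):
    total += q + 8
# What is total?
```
Trace:
  total=7
  total=15, q=0
  total=26, q=3
  total=40, q=6

Final answer: 40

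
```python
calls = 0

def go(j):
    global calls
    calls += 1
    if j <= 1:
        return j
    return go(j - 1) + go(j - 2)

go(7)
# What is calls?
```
Call trace (a repeated sub-call is expanded the first time; later identical calls just restate its return value):
go(j=7)
  go(j=6)
    go(j=5)
      go(j=4)
        go(j=3)
          go(j=2)
            go(j=1)
            -> return 1
            go(j=0)
            -> return 0
          -> return 1
          go(j=1)
          -> return 1
        -> return 2
        go(j=2) -> return 1  (same call as traced above)
      -> return 3
      go(j=3) -> return 2  (same call as traced above)
    -> return 5
    go(j=4) -> return 3  (same call as traced above)
  -> return 8
  go(j=5) -> return 5  (same call as traced above)
-> return 13

calls is incremented once per call, so count the calls in each subtree. Let C(j) = number of calls made by go(j).
C(0) = C(1) = 1 (base case, no recursion); C(j) = 1 + C(j - 1) + C(j - 2) otherwise.
C(2) = 1 + C(1) + C(0) = 1 + 1 + 1 = 3
C(3) = 1 + C(2) + C(1) = 1 + 3 + 1 = 5
C(4) = 1 + C(3) + C(2) = 1 + 5 + 3 = 9
C(5) = 1 + C(4) + C(3) = 1 + 9 + 5 = 15
C(6) = 1 + C(5) + C(4) = 1 + 15 + 9 = 25
C(7) = 1 + C(6) + C(5) = 1 + 25 + 15 = 41
calls = C(7) = 41

Final answer: 41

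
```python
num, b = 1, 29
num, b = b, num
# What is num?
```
Trace:
  num=1, b=29
  num=29, b=1

Final answer: 29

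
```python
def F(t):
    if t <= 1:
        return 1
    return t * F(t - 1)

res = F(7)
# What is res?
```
Call trace:
F(t=7)
  F(t=6)
    F(t=5)
      F(t=4)
        F(t=3)
          F(t=2)
            F(t=1)
            -> return 1
          -> return 2
        -> return 6
      -> return 24
    -> return 120
  -> return 720
-> return 5040

Final answer: 5040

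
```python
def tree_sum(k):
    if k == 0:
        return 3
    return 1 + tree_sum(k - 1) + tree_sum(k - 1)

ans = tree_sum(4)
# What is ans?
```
Call trace (a repeated sub-call is expanded the first time; later identical calls just restate its return value):
tree_sum(k=4)
  tree_sum(k=3)
    tree_sum(k=2)
      tree_sum(k=1)
        tree_sum(k=0)
        -> return 3
        tree_sum(k=0)
        -> return 3
      -> return 7
      tree_sum(k=1) -> return 7  (same call as traced above)
    -> return 15
    tree_sum(k=2) -> return 15  (same call as traced above)
  -> return 31
  tree_sum(k=3) -> return 31  (same call as traced above)
-> return 63

Final answer: 63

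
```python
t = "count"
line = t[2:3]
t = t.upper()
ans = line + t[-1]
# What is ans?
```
Trace:
  t='count'
  t='count', line='u'
  t='COUNT', line='u'
  t='COUNT', line='u', ans='uT'

Final answer: 'uT'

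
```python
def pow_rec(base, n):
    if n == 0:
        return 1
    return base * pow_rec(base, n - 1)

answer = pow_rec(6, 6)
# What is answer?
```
Call trace:
pow_rec(base=6, n=6)
  pow_rec(base=6, n=5)
    pow_rec(base=6, n=4)
      pow_rec(base=6, n=3)
        pow_rec(base=6, n=2)
          pow_rec(base=6, n=1)
            pow_rec(base=6, n=0)
            -> return 1
          -> return 6
        -> return 36
      -> return 216
    -> return 1296
  -> return 7776
-> return 46656

Final answer: 46656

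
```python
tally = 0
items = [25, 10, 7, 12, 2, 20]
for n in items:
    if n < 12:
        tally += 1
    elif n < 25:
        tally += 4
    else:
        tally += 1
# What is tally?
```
Trace:
  tally=0
  tally=1, n=25
  tally=2, n=10
  tally=3, n=7
  tally=7, n=12
  tally=8, n=2
  tally=12, n=20

Final answer: 12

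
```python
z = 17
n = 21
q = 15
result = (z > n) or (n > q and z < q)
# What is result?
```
Trace:
  z=17
  z=17, n=21
  z=17, n=21, q=15
  z=17, n=21, q=15, result=False

Final answer: False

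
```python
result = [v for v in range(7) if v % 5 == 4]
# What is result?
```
Trace:
  v=0
  v=1
  v=2
  v=3
  v=4
  v=5
  v=6
  result=[4]

Final answer: [4]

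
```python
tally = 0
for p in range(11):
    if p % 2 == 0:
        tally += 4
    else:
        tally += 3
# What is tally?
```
Trace:
  tally=0
  tally=4, p=0
  tally=7, p=1
  tally=11, p=2
  tally=14, p=3
  tally=18, p=4
  tally=21, p=5
  tally=25, p=6
  tally=28, p=7
  tally=32, p=8
  tally=35, p=9
  tally=39, p=10

Final answer: 39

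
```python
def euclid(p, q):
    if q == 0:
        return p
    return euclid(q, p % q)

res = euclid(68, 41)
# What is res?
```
Call trace:
euclid(p=68, q=41)
  euclid(p=41, q=27)
    euclid(p=27, q=14)
      euclid(p=14, q=13)
        euclid(p=13, q=1)
          euclid(p=1, q=0)
          -> return 1
        -> return 1
      -> return 1
    -> return 1
  -> return 1
-> return 1

Final answer: 1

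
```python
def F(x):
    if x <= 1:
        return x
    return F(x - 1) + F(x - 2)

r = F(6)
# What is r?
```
Call trace (a repeated sub-call is expanded the first time; later identical calls just restate its return value):
F(x=6)
  F(x=5)
    F(x=4)
      F(x=3)
        F(x=2)
          F(x=1)
          -> return 1
          F(x=0)
          -> return 0
        -> return 1
        F(x=1)
        -> return 1
      -> return 2
      F(x=2) -> return 1  (same call as traced above)
    -> return 3
    F(x=3) -> return 2  (same call as traced above)
  -> return 5
  F(x=4) -> return 3  (same call as traced above)
-> return 8

Final answer: 8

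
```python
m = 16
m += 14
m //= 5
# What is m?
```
Trace:
  m=16
  m=30
  m=6

Final answer: 6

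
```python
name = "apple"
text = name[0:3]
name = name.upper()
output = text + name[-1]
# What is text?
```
Trace:
  name='apple'
  name='apple', text='app'
  name='APPLE', text='app'
  name='APPLE', text='app', output='appE'

Final answer: 'app'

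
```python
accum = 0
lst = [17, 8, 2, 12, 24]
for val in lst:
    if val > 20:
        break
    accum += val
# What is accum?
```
Trace:
  accum=0
  accum=17, val=17
  accum=25, val=8
  accum=27, val=2
  accum=39, val=12
  accum=39, val=24

Final answer: 39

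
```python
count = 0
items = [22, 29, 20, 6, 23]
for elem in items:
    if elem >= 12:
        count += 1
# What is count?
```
Trace:
  count=0
  count=1, elem=22
  count=2, elem=29
  count=3, elem=20
  count=3, elem=6
  count=4, elem=23

Final answer: 4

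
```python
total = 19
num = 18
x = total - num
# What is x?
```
Trace:
  total=19
  total=19, num=18
  total=19, num=18, x=1

Final answer: 1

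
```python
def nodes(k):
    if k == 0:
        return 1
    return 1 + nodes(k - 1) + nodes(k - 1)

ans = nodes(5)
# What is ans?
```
Call trace (a repeated sub-call is expanded the first time; later identical calls just restate its return value):
nodes(k=5)
  nodes(k=4)
    nodes(k=3)
      nodes(k=2)
        nodes(k=1)
          nodes(k=0)
          -> return 1
          nodes(k=0)
          -> return 1
        -> return 3
        nodes(k=1) -> return 3  (same call as traced above)
      -> return 7
      nodes(k=2) -> return 7  (same call as traced above)
    -> return 15
    nodes(k=3) -> return 15  (same call as traced above)
  -> return 31
  nodes(k=4) -> return 31  (same call as traced above)
-> return 63

Final answer: 63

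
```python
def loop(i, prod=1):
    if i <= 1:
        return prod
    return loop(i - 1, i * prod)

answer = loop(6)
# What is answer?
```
Call trace:
loop(i=6, prod=1)
  loop(i=5, prod=6)
    loop(i=4, prod=30)
      loop(i=3, prod=120)
        loop(i=2, prod=360)
          loop(i=1, prod=720)
          -> return 720
        -> return 720
      -> return 720
    -> return 720
  -> return 720
-> return 720

Final answer: 720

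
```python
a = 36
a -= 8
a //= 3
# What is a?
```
Trace:
  a=36
  a=28
  a=9

Final answer: 9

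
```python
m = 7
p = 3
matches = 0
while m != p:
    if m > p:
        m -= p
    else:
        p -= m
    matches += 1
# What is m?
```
Trace:
  m=7
  m=7, p=3
  m=7, p=3, matches=0
  m=4, p=3, matches=1
  m=1, p=3, matches=2
  m=1, p=2, matches=3
  m=1, p=1, matches=4

Final answer: 1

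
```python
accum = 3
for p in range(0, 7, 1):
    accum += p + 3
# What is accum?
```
Trace:
  accum=3
  accum=6, p=0
  accum=10, p=1
  accum=15, p=2
  accum=21, p=3
  accum=28, p=4
  accum=36, p=5
  accum=45, p=6

Final answer: 45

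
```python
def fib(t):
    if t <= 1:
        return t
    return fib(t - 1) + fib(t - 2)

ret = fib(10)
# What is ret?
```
Call trace (a repeated sub-call is expanded the first time; later identical calls just restate its return value):
fib(t=10)
  fib(t=9)
    fib(t=8)
      fib(t=7)
        fib(t=6)
          fib(t=5)
            fib(t=4)
              fib(t=3)
                fib(t=2)
                  fib(t=1)
                  -> return 1
                  fib(t=0)
                  -> return 0
                -> return 1
                fib(t=1)
                -> return 1
              -> return 2
              fib(t=2) -> return 1  (same call as traced above)
            -> return 3
            fib(t=3) -> return 2  (same call as traced above)
          -> return 5
          fib(t=4) -> return 3  (same call as traced above)
        -> return 8
        fib(t=5) -> return 5  (same call as traced above)
      -> return 13
      fib(t=6) -> return 8  (same call as traced above)
    -> return 21
    fib(t=7) -> return 13  (same call as traced above)
  -> return 34
  fib(t=8) -> return 21  (same call as traced above)
-> return 55

Final answer: 55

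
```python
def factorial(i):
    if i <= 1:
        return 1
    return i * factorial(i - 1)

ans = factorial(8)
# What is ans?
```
Call trace:
factorial(i=8)
  factorial(i=7)
    factorial(i=6)
      factorial(i=5)
        factorial(i=4)
          factorial(i=3)
            factorial(i=2)
              factorial(i=1)
              -> return 1
            -> return 2
          -> return 6
        -> return 24
      -> return 120
    -> return 720
  -> return 5040
-> return 40320

Final answer: 40320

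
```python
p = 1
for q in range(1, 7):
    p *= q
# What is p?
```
Trace:
  p=1
  p=1, q=1
  p=2, q=2
  p=6, q=3
  p=24, q=4
  p=120, q=5
  p=720, q=6

Final answer: 720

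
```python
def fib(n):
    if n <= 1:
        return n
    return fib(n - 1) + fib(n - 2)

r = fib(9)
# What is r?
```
Call trace (a repeated sub-call is expanded the first time; later identical calls just restate its return value):
fib(n=9)
  fib(n=8)
    fib(n=7)
      fib(n=6)
        fib(n=5)
          fib(n=4)
            fib(n=3)
              fib(n=2)
                fib(n=1)
                -> return 1
                fib(n=0)
                -> return 0
              -> return 1
              fib(n=1)
              -> return 1
            -> return 2
            fib(n=2) -> return 1  (same call as traced above)
          -> return 3
          fib(n=3) -> return 2  (same call as traced above)
        -> return 5
        fib(n=4) -> return 3  (same call as traced above)
      -> return 8
      fib(n=5) -> return 5  (same call as traced above)
    -> return 13
    fib(n=6) -> return 8  (same call as traced above)
  -> return 21
  fib(n=7) -> return 13  (same call as traced above)
-> return 34

Final answer: 34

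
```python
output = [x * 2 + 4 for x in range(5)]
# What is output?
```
Trace:
  x=0
  x=1
  x=2
  x=3
  x=4
  output=[4, 6, 8, 10, 12]

Final answer: [4, 6, 8, 10, 12]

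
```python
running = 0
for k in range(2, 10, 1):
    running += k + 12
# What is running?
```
Trace:
  running=0
  running=14, k=2
  running=29, k=3
  running=45, k=4
  running=62, k=5
  running=80, k=6
  running=99, k=7
  running=119, k=8
  running=140, k=9

Final answer: 140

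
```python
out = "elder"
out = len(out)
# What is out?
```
Trace:
  out='elder'
  out=5

Final answer: 5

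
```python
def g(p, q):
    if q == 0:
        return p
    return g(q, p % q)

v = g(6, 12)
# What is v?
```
Call trace:
g(p=6, q=12)
  g(p=12, q=6)
    g(p=6, q=0)
    -> return 6
  -> return 6
-> return 6

Final answer: 6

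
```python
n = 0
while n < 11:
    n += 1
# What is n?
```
Trace:
  n=0
  n=1
  n=2
  n=3
  n=4
  n=5
  n=6
  n=7
  n=8
  n=9
  n=10
  n=11

Final answer: 11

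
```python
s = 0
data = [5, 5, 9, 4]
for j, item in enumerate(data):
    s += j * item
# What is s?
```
Trace:
  s=0
  s=0, j=0, item=5
  s=5, j=1, item=5
  s=23, j=2, item=9
  s=35, j=3, item=4

Final answer: 35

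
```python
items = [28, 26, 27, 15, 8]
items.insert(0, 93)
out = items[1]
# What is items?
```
Trace:
  items=[28, 26, 27, 15, 8]
  items=[93, 28, 26, 27, 15, 8]
  items=[93, 28, 26, 27, 15, 8], out=28

Final answer: [93, 28, 26, 27, 15, 8]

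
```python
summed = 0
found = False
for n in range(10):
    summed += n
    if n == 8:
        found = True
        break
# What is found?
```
Trace:
  summed=0
  summed=0, found=False
  summed=0, found=False, n=0
  summed=1, found=False, n=1
  summed=3, found=False, n=2
  summed=6, found=False, n=3
  summed=10, found=False, n=4
  summed=15, found=False, n=5
  summed=21, found=False, n=6
  summed=28, found=False, n=7
  summed=36, found=True, n=8

Final answer: True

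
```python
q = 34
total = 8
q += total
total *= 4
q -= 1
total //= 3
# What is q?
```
Trace:
  q=34
  q=34, total=8
  q=42, total=8
  q=42, total=32
  q=41, total=32
  q=41, total=10

Final answer: 41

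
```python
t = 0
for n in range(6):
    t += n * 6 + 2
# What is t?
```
Trace:
  t=0
  t=2, n=0
  t=10, n=1
  t=24, n=2
  t=44, n=3
  t=70, n=4
  t=102, n=5

Final answer: 102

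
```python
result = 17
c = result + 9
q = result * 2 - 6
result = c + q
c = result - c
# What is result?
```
Trace:
  result=17
  result=17, c=26
  result=17, c=26, q=28
  result=54, c=26, q=28
  result=54, c=28, q=28

Final answer: 54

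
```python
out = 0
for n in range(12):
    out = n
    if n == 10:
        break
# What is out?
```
Trace:
  out=0
  out=0, n=0
  out=1, n=1
  out=2, n=2
  out=3, n=3
  out=4, n=4
  out=5, n=5
  out=6, n=6
  out=7, n=7
  out=8, n=8
  out=9, n=9
  out=10, n=10

Final answer: 10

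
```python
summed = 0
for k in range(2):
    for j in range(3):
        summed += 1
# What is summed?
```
Trace:
  summed=0
  summed=1, k=0, j=0
  summed=2, k=0, j=1
  summed=3, k=0, j=2
  summed=4, k=1, j=0
  summed=5, k=1, j=1
  summed=6, k=1, j=2

Final answer: 6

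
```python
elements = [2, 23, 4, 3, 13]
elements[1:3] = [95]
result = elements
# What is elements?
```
Trace:
  elements=[2, 23, 4, 3, 13]
  elements=[2, 95, 3, 13]
  elements=[2, 95, 3, 13], result=[2, 95, 3, 13]

Final answer: [2, 95, 3, 13]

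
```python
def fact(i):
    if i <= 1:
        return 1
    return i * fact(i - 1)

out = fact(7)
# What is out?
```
Call trace:
fact(i=7)
  fact(i=6)
    fact(i=5)
      fact(i=4)
        fact(i=3)
          fact(i=2)
            fact(i=1)
            -> return 1
          -> return 2
        -> return 6
      -> return 24
    -> return 120
  -> return 720
-> return 5040

Final answer: 5040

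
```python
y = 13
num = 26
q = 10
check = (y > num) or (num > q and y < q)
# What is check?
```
Trace:
  y=13
  y=13, num=26
  y=13, num=26, q=10
  y=13, num=26, q=10, check=False

Final answer: False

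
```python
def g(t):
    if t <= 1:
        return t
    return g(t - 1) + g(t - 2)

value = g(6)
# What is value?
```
Call trace (a repeated sub-call is expanded the first time; later identical calls just restate its return value):
g(t=6)
  g(t=5)
    g(t=4)
      g(t=3)
        g(t=2)
          g(t=1)
          -> return 1
          g(t=0)
          -> return 0
        -> return 1
        g(t=1)
        -> return 1
      -> return 2
      g(t=2) -> return 1  (same call as traced above)
    -> return 3
    g(t=3) -> return 2  (same call as traced above)
  -> return 5
  g(t=4) -> return 3  (same call as traced above)
-> return 8

Final answer: 8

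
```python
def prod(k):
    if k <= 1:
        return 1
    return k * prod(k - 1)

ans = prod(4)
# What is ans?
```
Call trace:
prod(k=4)
  prod(k=3)
    prod(k=2)
      prod(k=1)
      -> return 1
    -> return 2
  -> return 6
-> return 24

Final answer: 24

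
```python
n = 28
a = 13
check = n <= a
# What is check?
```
Trace:
  n=28
  n=28, a=13
  n=28, a=13, check=False

Final answer: False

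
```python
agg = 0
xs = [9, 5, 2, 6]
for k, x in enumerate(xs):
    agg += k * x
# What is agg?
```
Trace:
  agg=0
  agg=0, k=0, x=9
  agg=5, k=1, x=5
  agg=9, k=2, x=2
  agg=27, k=3, x=6

Final answer: 27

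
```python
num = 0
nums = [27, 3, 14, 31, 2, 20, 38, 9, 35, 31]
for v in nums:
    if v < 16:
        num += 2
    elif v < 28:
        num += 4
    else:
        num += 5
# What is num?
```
Trace:
  num=0
  num=4, v=27
  num=6, v=3
  num=8, v=14
  num=13, v=31
  num=15, v=2
  num=19, v=20
  num=24, v=38
  num=26, v=9
  num=31, v=35
  num=36, v=31

Final answer: 36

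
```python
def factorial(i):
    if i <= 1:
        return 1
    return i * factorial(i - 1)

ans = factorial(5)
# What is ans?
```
Call trace:
factorial(i=5)
  factorial(i=4)
    factorial(i=3)
      factorial(i=2)
        factorial(i=1)
        -> return 1
      -> return 2
    -> return 6
  -> return 24
-> return 120

Final answer: 120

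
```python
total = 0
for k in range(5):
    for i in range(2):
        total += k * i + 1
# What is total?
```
Trace:
  total=0
  total=1, k=0, i=0
  total=2, k=0, i=1
  total=3, k=1, i=0
  total=5, k=1, i=1
  total=6, k=2, i=0
  total=9, k=2, i=1
  total=10, k=3, i=0
  total=14, k=3, i=1
  total=15, k=4, i=0
  total=20, k=4, i=1

Final answer: 20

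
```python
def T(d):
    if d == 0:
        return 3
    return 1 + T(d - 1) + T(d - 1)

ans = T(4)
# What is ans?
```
Call trace (a repeated sub-call is expanded the first time; later identical calls just restate its return value):
T(d=4)
  T(d=3)
    T(d=2)
      T(d=1)
        T(d=0)
        -> return 3
        T(d=0)
        -> return 3
      -> return 7
      T(d=1) -> return 7  (same call as traced above)
    -> return 15
    T(d=2) -> return 15  (same call as traced above)
  -> return 31
  T(d=3) -> return 31  (same call as traced above)
-> return 63

Final answer: 63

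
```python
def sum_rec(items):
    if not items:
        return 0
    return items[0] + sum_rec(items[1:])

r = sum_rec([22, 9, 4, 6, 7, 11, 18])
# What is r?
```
Call trace:
sum_rec(items=[22, 9, 4, 6, 7, 11, 18])
  sum_rec(items=[9, 4, 6, 7, 11, 18])
    sum_rec(items=[4, 6, 7, 11, 18])
      sum_rec(items=[6, 7, 11, 18])
        sum_rec(items=[7, 11, 18])
          sum_rec(items=[11, 18])
            sum_rec(items=[18])
              sum_rec(items=[])
              -> return 0
            -> return 18
          -> return 29
        -> return 36
      -> return 42
    -> return 46
  -> return 55
-> return 77

Final answer: 77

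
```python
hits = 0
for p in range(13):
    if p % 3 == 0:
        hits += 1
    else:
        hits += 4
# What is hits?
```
Trace:
  hits=0
  hits=1, p=0
  hits=5, p=1
  hits=9, p=2
  hits=10, p=3
  hits=14, p=4
  hits=18, p=5
  hits=19, p=6
  hits=23, p=7
  hits=27, p=8
  hits=28, p=9
  hits=32, p=10
  hits=36, p=11
  hits=37, p=12

Final answer: 37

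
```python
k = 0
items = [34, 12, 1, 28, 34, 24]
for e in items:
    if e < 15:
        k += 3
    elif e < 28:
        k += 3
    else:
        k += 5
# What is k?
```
Trace:
  k=0
  k=5, e=34
  k=8, e=12
  k=11, e=1
  k=16, e=28
  k=21, e=34
  k=24, e=24

Final answer: 24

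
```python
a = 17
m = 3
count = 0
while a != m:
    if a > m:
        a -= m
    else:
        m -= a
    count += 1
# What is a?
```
Trace:
  a=17
  a=17, m=3
  a=17, m=3, count=0
  a=14, m=3, count=1
  a=11, m=3, count=2
  a=8, m=3, count=3
  a=5, m=3, count=4
  a=2, m=3, count=5
  a=2, m=1, count=6
  a=1, m=1, count=7

Final answer: 1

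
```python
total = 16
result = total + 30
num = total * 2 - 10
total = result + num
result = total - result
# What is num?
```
Trace:
  total=16
  total=16, result=46
  total=16, result=46, num=22
  total=68, result=46, num=22
  total=68, result=22, num=22

Final answer: 22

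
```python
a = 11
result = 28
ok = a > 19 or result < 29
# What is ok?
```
Trace:
  a=11
  a=11, result=28
  a=11, result=28, ok=True

Final answer: True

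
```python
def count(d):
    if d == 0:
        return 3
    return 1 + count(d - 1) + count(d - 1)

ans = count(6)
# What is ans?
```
Call trace (a repeated sub-call is expanded the first time; later identical calls just restate its return value):
count(d=6)
  count(d=5)
    count(d=4)
      count(d=3)
        count(d=2)
          count(d=1)
            count(d=0)
            -> return 3
            count(d=0)
            -> return 3
          -> return 7
          count(d=1) -> return 7  (same call as traced above)
        -> return 15
        count(d=2) -> return 15  (same call as traced above)
      -> return 31
      count(d=3) -> return 31  (same call as traced above)
    -> return 63
    count(d=4) -> return 63  (same call as traced above)
  -> return 127
  count(d=5) -> return 127  (same call as traced above)
-> return 255

Final answer: 255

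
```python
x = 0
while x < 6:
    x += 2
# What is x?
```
Trace:
  x=0
  x=2
  x=4
  x=6

Final answer: 6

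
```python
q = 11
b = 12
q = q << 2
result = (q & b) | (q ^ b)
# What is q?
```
Trace:
  q=11
  q=11, b=12
  q=44, b=12
  q=44, b=12, result=44

Final answer: 44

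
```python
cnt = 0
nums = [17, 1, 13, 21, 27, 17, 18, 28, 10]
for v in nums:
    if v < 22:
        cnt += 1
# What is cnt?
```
Trace:
  cnt=0
  cnt=1, v=17
  cnt=2, v=1
  cnt=3, v=13
  cnt=4, v=21
  cnt=4, v=27
  cnt=5, v=17
  cnt=6, v=18
  cnt=6, v=28
  cnt=7, v=10

Final answer: 7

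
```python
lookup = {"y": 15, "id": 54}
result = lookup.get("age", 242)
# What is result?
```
Trace:
  lookup={'y': 15, 'id': 54}
  lookup={'y': 15, 'id': 54}, result=242

Final answer: 242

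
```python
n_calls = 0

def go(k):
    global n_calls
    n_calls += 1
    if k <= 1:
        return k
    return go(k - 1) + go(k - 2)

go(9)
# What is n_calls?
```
Call trace (a repeated sub-call is expanded the first time; later identical calls just restate its return value):
go(k=9)
  go(k=8)
    go(k=7)
      go(k=6)
        go(k=5)
          go(k=4)
            go(k=3)
              go(k=2)
                go(k=1)
                -> return 1
                go(k=0)
                -> return 0
              -> return 1
              go(k=1)
              -> return 1
            -> return 2
            go(k=2) -> return 1  (same call as traced above)
          -> return 3
          go(k=3) -> return 2  (same call as traced above)
        -> return 5
        go(k=4) -> return 3  (same call as traced above)
      -> return 8
      go(k=5) -> return 5  (same call as traced above)
    -> return 13
    go(k=6) -> return 8  (same call as traced above)
  -> return 21
  go(k=7) -> return 13  (same call as traced above)
-> return 34

n_calls is incremented once per call, so count the calls in each subtree. Let C(k) = number of calls made by go(k).
C(0) = C(1) = 1 (base case, no recursion); C(k) = 1 + C(k - 1) + C(k - 2) otherwise.
C(2) = 1 + C(1) + C(0) = 1 + 1 + 1 = 3
C(3) = 1 + C(2) + C(1) = 1 + 3 + 1 = 5
C(4) = 1 + C(3) + C(2) = 1 + 5 + 3 = 9
C(5) = 1 + C(4) + C(3) = 1 + 9 + 5 = 15
C(6) = 1 + C(5) + C(4) = 1 + 15 + 9 = 25
C(7) = 1 + C(6) + C(5) = 1 + 25 + 15 = 41
C(8) = 1 + C(7) + C(6) = 1 + 41 + 25 = 67
C(9) = 1 + C(8) + C(7) = 1 + 67 + 41 = 109
n_calls = C(9) = 109

Final answer: 109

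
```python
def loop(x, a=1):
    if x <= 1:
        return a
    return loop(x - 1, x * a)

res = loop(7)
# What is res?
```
Call trace:
loop(x=7, a=1)
  loop(x=6, a=7)
    loop(x=5, a=42)
      loop(x=4, a=210)
        loop(x=3, a=840)
          loop(x=2, a=2520)
            loop(x=1, a=5040)
            -> return 5040
          -> return 5040
        -> return 5040
      -> return 5040
    -> return 5040
  -> return 5040
-> return 5040

Final answer: 5040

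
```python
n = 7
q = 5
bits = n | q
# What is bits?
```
Trace:
  n=7
  n=7, q=5
  n=7, q=5, bits=7

Final answer: 7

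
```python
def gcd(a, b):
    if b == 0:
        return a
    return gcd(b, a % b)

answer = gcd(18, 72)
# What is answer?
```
Call trace:
gcd(a=18, b=72)
  gcd(a=72, b=18)
    gcd(a=18, b=0)
    -> return 18
  -> return 18
-> return 18

Final answer: 18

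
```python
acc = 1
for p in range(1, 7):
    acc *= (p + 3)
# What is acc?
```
Trace:
  acc=1
  acc=4, p=1
  acc=20, p=2
  acc=120, p=3
  acc=840, p=4
  acc=6720, p=5
  acc=60480, p=6

Final answer: 60480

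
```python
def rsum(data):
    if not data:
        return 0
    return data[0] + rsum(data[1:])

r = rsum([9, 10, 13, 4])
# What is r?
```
Call trace:
rsum(data=[9, 10, 13, 4])
  rsum(data=[10, 13, 4])
    rsum(data=[13, 4])
      rsum(data=[4])
        rsum(data=[])
        -> return 0
      -> return 4
    -> return 17
  -> return 27
-> return 36

Final answer: 36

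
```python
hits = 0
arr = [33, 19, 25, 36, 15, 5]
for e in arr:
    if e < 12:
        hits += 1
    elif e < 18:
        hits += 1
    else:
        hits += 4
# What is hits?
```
Trace:
  hits=0
  hits=4, e=33
  hits=8, e=19
  hits=12, e=25
  hits=16, e=36
  hits=17, e=15
  hits=18, e=5

Final answer: 18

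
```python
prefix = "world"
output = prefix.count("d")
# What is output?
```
Trace:
  prefix='world'
  prefix='world', output=1

Final answer: 1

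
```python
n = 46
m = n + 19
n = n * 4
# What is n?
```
Trace:
  n=46
  n=46, m=65
  n=184, m=65

Final answer: 184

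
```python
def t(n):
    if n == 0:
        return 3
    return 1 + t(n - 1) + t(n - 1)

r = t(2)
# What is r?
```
Call trace (a repeated sub-call is expanded the first time; later identical calls just restate its return value):
t(n=2)
  t(n=1)
    t(n=0)
    -> return 3
    t(n=0)
    -> return 3
  -> return 7
  t(n=1) -> return 7  (same call as traced above)
-> return 15

Final answer: 15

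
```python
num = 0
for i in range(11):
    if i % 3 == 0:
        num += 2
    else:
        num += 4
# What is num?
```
Trace:
  num=0
  num=2, i=0
  num=6, i=1
  num=10, i=2
  num=12, i=3
  num=16, i=4
  num=20, i=5
  num=22, i=6
  num=26, i=7
  num=30, i=8
  num=32, i=9
  num=36, i=10

Final answer: 36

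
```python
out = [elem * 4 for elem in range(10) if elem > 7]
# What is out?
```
Trace:
  elem=0
  elem=1
  elem=2
  elem=3
  elem=4
  elem=5
  elem=6
  elem=7
  elem=8
  elem=9
  out=[32, 36]

Final answer: [32, 36]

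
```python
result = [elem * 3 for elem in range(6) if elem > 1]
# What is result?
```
Trace:
  elem=0
  elem=1
  elem=2
  elem=3
  elem=4
  elem=5
  result=[6, 9, 12, 15]

Final answer: [6, 9, 12, 15]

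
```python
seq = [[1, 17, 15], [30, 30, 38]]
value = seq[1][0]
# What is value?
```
Trace:
  seq=[[1, 17, 15], [30, 30, 38]]
  seq=[[1, 17, 15], [30, 30, 38]], value=30

Final answer: 30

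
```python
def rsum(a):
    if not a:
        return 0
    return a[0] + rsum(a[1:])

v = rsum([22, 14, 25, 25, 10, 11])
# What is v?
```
Call trace:
rsum(a=[22, 14, 25, 25, 10, 11])
  rsum(a=[14, 25, 25, 10, 11])
    rsum(a=[25, 25, 10, 11])
      rsum(a=[25, 10, 11])
        rsum(a=[10, 11])
          rsum(a=[11])
            rsum(a=[])
            -> return 0
          -> return 11
        -> return 21
      -> return 46
    -> return 71
  -> return 85
-> return 107

Final answer: 107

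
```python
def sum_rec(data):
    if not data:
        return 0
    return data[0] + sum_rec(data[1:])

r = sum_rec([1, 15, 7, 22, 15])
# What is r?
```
Call trace:
sum_rec(data=[1, 15, 7, 22, 15])
  sum_rec(data=[15, 7, 22, 15])
    sum_rec(data=[7, 22, 15])
      sum_rec(data=[22, 15])
        sum_rec(data=[15])
          sum_rec(data=[])
          -> return 0
        -> return 15
      -> return 37
    -> return 44
  -> return 59
-> return 60

Final answer: 60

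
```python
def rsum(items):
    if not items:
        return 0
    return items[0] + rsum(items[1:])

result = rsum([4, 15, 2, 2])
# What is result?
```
Call trace:
rsum(items=[4, 15, 2, 2])
  rsum(items=[15, 2, 2])
    rsum(items=[2, 2])
      rsum(items=[2])
        rsum(items=[])
        -> return 0
      -> return 2
    -> return 4
  -> return 19
-> return 23

Final answer: 23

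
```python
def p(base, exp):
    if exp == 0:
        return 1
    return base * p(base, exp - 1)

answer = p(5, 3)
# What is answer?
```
Call trace:
p(base=5, exp=3)
  p(base=5, exp=2)
    p(base=5, exp=1)
      p(base=5, exp=0)
      -> return 1
    -> return 5
  -> return 25
-> return 125

Final answer: 125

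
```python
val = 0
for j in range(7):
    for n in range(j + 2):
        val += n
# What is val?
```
Trace:
  val=0
  val=0, j=0, n=0
  val=1, j=0, n=1
  val=1, j=1, n=0
  val=2, j=1, n=1
  val=4, j=1, n=2
  val=4, j=2, n=0
  val=5, j=2, n=1
  val=7, j=2, n=2
  val=10, j=2, n=3
  val=10, j=3, n=0
  val=11, j=3, n=1
  val=13, j=3, n=2
  val=16, j=3, n=3
  val=20, j=3, n=4
  val=20, j=4, n=0
  val=21, j=4, n=1
  val=23, j=4, n=2
  val=26, j=4, n=3
  val=30, j=4, n=4
  val=35, j=4, n=5
  val=35, j=5, n=0
  val=36, j=5, n=1
  val=38, j=5, n=2
  val=41, j=5, n=3
  val=45, j=5, n=4
  val=50, j=5, n=5
  val=56, j=5, n=6
  val=56, j=6, n=0
  val=57, j=6, n=1
  val=59, j=6, n=2
  val=62, j=6, n=3
  val=66, j=6, n=4
  val=71, j=6, n=5
  val=77, j=6, n=6
  val=84, j=6, n=7

Final answer: 84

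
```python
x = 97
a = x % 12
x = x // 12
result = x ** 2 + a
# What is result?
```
Trace:
  x=97
  x=97, a=1
  x=8, a=1
  x=8, a=1, result=65

Final answer: 65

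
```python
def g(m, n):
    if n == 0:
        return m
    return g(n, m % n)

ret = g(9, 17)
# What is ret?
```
Call trace:
g(m=9, n=17)
  g(m=17, n=9)
    g(m=9, n=8)
      g(m=8, n=1)
        g(m=1, n=0)
        -> return 1
      -> return 1
    -> return 1
  -> return 1
-> return 1

Final answer: 1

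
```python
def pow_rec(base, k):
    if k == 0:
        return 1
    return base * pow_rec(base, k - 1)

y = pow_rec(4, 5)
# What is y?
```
Call trace:
pow_rec(base=4, k=5)
  pow_rec(base=4, k=4)
    pow_rec(base=4, k=3)
      pow_rec(base=4, k=2)
        pow_rec(base=4, k=1)
          pow_rec(base=4, k=0)
          -> return 1
        -> return 4
      -> return 16
    -> return 64
  -> return 256
-> return 1024

Final answer: 1024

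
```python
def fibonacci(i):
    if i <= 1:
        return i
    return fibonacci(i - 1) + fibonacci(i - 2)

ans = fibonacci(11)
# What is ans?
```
Call trace (a repeated sub-call is expanded the first time; later identical calls just restate its return value):
fibonacci(i=11)
  fibonacci(i=10)
    fibonacci(i=9)
      fibonacci(i=8)
        fibonacci(i=7)
          fibonacci(i=6)
            fibonacci(i=5)
              fibonacci(i=4)
                fibonacci(i=3)
                  fibonacci(i=2)
                    fibonacci(i=1)
                    -> return 1
                    fibonacci(i=0)
                    -> return 0
                  -> return 1
                  fibonacci(i=1)
                  -> return 1
                -> return 2
                fibonacci(i=2) -> return 1  (same call as traced above)
              -> return 3
              fibonacci(i=3) -> return 2  (same call as traced above)
            -> return 5
            fibonacci(i=4) -> return 3  (same call as traced above)
          -> return 8
          fibonacci(i=5) -> return 5  (same call as traced above)
        -> return 13
        fibonacci(i=6) -> return 8  (same call as traced above)
      -> return 21
      fibonacci(i=7) -> return 13  (same call as traced above)
    -> return 34
    fibonacci(i=8) -> return 21  (same call as traced above)
  -> return 55
  fibonacci(i=9) -> return 34  (same call as traced above)
-> return 89

Final answer: 89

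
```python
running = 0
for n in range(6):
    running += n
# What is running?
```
Trace:
  running=0
  running=0, n=0
  running=1, n=1
  running=3, n=2
  running=6, n=3
  running=10, n=4
  running=15, n=5

Final answer: 15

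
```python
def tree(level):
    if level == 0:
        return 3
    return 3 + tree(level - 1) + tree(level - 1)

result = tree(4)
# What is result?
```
Call trace (a repeated sub-call is expanded the first time; later identical calls just restate its return value):
tree(level=4)
  tree(level=3)
    tree(level=2)
      tree(level=1)
        tree(level=0)
        -> return 3
        tree(level=0)
        -> return 3
      -> return 9
      tree(level=1) -> return 9  (same call as traced above)
    -> return 21
    tree(level=2) -> return 21  (same call as traced above)
  -> return 45
  tree(level=3) -> return 45  (same call as traced above)
-> return 93

Final answer: 93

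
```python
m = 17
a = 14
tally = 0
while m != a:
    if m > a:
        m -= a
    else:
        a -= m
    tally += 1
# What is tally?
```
Trace:
  m=17
  m=17, a=14
  m=17, a=14, tally=0
  m=3, a=14, tally=1
  m=3, a=11, tally=2
  m=3, a=8, tally=3
  m=3, a=5, tally=4
  m=3, a=2, tally=5
  m=1, a=2, tally=6
  m=1, a=1, tally=7

Final answer: 7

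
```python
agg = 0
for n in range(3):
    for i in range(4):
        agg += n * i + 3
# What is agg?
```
Trace:
  agg=0
  agg=3, n=0, i=0
  agg=6, n=0, i=1
  agg=9, n=0, i=2
  agg=12, n=0, i=3
  agg=15, n=1, i=0
  agg=19, n=1, i=1
  agg=24, n=1, i=2
  agg=30, n=1, i=3
  agg=33, n=2, i=0
  agg=38, n=2, i=1
  agg=45, n=2, i=2
  agg=54, n=2, i=3

Final answer: 54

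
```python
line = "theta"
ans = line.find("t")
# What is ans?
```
Trace:
  line='theta'
  line='theta', ans=0

Final answer: 0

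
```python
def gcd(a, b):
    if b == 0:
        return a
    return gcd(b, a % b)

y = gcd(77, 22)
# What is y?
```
Call trace:
gcd(a=77, b=22)
  gcd(a=22, b=11)
    gcd(a=11, b=0)
    -> return 11
  -> return 11
-> return 11

Final answer: 11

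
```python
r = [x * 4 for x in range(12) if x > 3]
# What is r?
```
Trace:
  x=0
  x=1
  x=2
  x=3
  x=4
  x=5
  x=6
  x=7
  x=8
  x=9
  x=10
  x=11
  r=[16, 20, 24, 28, 32, 36, 40, 44]

Final answer: [16, 20, 24, 28, 32, 36, 40, 44]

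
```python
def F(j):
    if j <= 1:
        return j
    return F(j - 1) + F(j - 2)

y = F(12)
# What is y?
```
Call trace (a repeated sub-call is expanded the first time; later identical calls just restate its return value):
F(j=12)
  F(j=11)
    F(j=10)
      F(j=9)
        F(j=8)
          F(j=7)
            F(j=6)
              F(j=5)
                F(j=4)
                  F(j=3)
                    F(j=2)
                      F(j=1)
                      -> return 1
                      F(j=0)
                      -> return 0
                    -> return 1
                    F(j=1)
                    -> return 1
                  -> return 2
                  F(j=2) -> return 1  (same call as traced above)
                -> return 3
                F(j=3) -> return 2  (same call as traced above)
              -> return 5
              F(j=4) -> return 3  (same call as traced above)
            -> return 8
            F(j=5) -> return 5  (same call as traced above)
          -> return 13
          F(j=6) -> return 8  (same call as traced above)
        -> return 21
        F(j=7) -> return 13  (same call as traced above)
      -> return 34
      F(j=8) -> return 21  (same call as traced above)
    -> return 55
    F(j=9) -> return 34  (same call as traced above)
  -> return 89
  F(j=10) -> return 55  (same call as traced above)
-> return 144

Final answer: 144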